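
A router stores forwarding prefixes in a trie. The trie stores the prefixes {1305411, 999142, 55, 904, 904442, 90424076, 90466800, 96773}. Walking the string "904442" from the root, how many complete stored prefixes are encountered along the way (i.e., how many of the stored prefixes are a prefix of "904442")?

Check each prefix of "904442" against the stored set — each match is an end-marker on the path.
Prefixes of the query that are stored words: "904", "904442"
Count: 2

2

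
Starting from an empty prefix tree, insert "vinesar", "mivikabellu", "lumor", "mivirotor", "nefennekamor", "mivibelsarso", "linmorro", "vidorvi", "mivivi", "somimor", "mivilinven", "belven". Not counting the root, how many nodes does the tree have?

81

Insert word by word; a character creates a node only if that edge doesn't already exist:
  "vinesar" → 7 new (v, i, n, e, s, a, r)
  "mivikabellu" → 11 new (m, i, v, i, k, a, b, e, l, l, u)
  "lumor" → 5 new (l, u, m, o, r)
  "mivirotor" → prefix "mivi" already present; 5 new (r, o, t, o, r)
  "nefennekamor" → 12 new (n, e, f, e, n, n, e, k, a, m, o, r)
  "mivibelsarso" → prefix "mivi" already present; 8 new (b, e, l, s, a, r, s, o)
  "linmorro" → prefix "l" already present; 7 new (i, n, m, o, r, r, o)
  "vidorvi" → prefix "vi" already present; 5 new (d, o, r, v, i)
  "mivivi" → prefix "mivi" already present; 2 new (v, i)
  "somimor" → 7 new (s, o, m, i, m, o, r)
  "mivilinven" → prefix "mivi" already present; 6 new (l, i, n, v, e, n)
  "belven" → 6 new (b, e, l, v, e, n)
Total nodes = 7 + 11 + 5 + 5 + 12 + 8 + 7 + 5 + 2 + 7 + 6 + 6 = 81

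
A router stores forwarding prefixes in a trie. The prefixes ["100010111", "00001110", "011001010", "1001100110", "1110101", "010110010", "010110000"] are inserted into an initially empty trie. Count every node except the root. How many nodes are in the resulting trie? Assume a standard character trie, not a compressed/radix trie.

47

Count nodes per top-level branch (shared prefixes stored once):
  '0'-branch (00001110, 010110000, 010110010, 011001010): 25 nodes
  '1'-branch (100010111, 1001100110, 1110101): 22 nodes
Sum: 47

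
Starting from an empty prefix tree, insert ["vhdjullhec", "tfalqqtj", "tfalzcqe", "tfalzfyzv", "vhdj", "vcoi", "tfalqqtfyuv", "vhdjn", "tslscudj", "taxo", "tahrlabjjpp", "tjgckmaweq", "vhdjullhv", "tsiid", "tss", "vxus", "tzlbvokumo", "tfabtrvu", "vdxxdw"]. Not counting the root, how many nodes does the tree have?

89

Count nodes per top-level branch (shared prefixes stored once):
  't'-branch (tahrlabjjpp, taxo, tfabtrvu, tfalqqtfyuv, tfalqqtj, tfalzcqe, tfalzfyzv, tjgckmaweq, tsiid, tslscudj, tss, tzlbvokumo): 66 nodes
  'v'-branch (vcoi, vdxxdw, vhdj, vhdjn, vhdjullhec, vhdjullhv, vxus): 23 nodes
Sum: 89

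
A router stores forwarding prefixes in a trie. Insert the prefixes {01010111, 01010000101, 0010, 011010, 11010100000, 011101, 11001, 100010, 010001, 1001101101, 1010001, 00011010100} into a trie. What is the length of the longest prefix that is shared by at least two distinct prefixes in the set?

5

Look for the deepest trie node that still has at least two words in its subtree.
e.g. "01010000101" and "01010111" share the prefix "01010" of length 5; no pair shares a longer one.
Longest shared-prefix length: 5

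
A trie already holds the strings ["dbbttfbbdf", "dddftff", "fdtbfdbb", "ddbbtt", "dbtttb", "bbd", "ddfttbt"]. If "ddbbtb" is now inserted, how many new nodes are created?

1

Walking "ddbbtb" from the root, the first 5 characters ("ddbbt") follow existing edges; "b" is the first miss.
Each of the 1 remaining characters creates one node.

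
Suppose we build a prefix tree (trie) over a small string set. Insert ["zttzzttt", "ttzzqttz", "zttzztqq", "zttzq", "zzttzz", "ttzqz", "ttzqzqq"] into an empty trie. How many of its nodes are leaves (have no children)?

6

A leaf is a node with no children — equivalently, the end of a word that is not a proper prefix of any other stored word.
Those words: "ttzqzqq", "ttzzqttz", "zttzq", "zttzztqq", "zttzzttt", "zzttzz"
Leaf count: 6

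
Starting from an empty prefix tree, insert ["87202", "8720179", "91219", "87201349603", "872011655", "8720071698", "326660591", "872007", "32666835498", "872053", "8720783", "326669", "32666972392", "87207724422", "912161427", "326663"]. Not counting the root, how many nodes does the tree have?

67

For each word, the new-node count is its length minus the longest prefix already in the trie:
  "87202" → 5 new (8, 7, 2, 0, 2)
  "8720179" → prefix "8720" already present; 3 new (1, 7, 9)
  "91219" → 5 new (9, 1, 2, 1, 9)
  "87201349603" → prefix "87201" already present; 6 new (3, 4, 9, 6, 0, 3)
  "872011655" → prefix "87201" already present; 4 new (1, 6, 5, 5)
  "8720071698" → prefix "8720" already present; 6 new (0, 7, 1, 6, 9, 8)
  "326660591" → 9 new (3, 2, 6, 6, 6, 0, 5, 9, 1)
  "872007" → prefix "872007" already present; 0 new (none)
  "32666835498" → prefix "32666" already present; 6 new (8, 3, 5, 4, 9, 8)
  "872053" → prefix "8720" already present; 2 new (5, 3)
  "8720783" → prefix "8720" already present; 3 new (7, 8, 3)
  "326669" → prefix "32666" already present; 1 new (9)
  "32666972392" → prefix "326669" already present; 5 new (7, 2, 3, 9, 2)
  "87207724422" → prefix "87207" already present; 6 new (7, 2, 4, 4, 2, 2)
  "912161427" → prefix "9121" already present; 5 new (6, 1, 4, 2, 7)
  "326663" → prefix "32666" already present; 1 new (3)
Total nodes = 5 + 3 + 5 + 6 + 4 + 6 + 9 + 0 + 6 + 2 + 3 + 1 + 5 + 6 + 5 + 1 = 67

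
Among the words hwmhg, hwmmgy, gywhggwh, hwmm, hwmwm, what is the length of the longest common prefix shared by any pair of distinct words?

Look for the deepest trie node that still has at least two words in its subtree.
e.g. "hwmm" and "hwmmgy" share the prefix "hwmm" of length 4; no pair shares a longer one.
Longest shared-prefix length: 4

4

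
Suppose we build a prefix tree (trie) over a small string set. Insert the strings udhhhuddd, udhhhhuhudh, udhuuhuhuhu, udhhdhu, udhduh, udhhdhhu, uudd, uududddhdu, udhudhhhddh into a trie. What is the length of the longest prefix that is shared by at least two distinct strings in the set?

6

Look for the deepest trie node that still has at least two words in its subtree.
e.g. "udhhdhhu" and "udhhdhu" share the prefix "udhhdh" of length 6; no pair shares a longer one.
Longest shared-prefix length: 6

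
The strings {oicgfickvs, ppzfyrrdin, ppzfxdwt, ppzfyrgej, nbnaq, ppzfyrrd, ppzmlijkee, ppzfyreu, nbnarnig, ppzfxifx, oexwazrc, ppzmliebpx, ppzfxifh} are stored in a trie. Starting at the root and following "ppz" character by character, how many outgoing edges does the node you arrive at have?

2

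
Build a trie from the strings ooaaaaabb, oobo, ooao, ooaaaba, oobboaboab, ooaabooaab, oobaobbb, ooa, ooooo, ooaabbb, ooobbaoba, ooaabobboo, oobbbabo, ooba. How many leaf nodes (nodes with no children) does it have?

Leaves are exactly the stored words that no other stored word extends.
Those words: "ooaaaaabb", "ooaaaba", "ooaabbb", "ooaabobboo", "ooaabooaab", "ooao", "oobaobbb", "oobbbabo", "oobboaboab", "oobo", "ooobbaoba", "ooooo"
Leaf count: 12

12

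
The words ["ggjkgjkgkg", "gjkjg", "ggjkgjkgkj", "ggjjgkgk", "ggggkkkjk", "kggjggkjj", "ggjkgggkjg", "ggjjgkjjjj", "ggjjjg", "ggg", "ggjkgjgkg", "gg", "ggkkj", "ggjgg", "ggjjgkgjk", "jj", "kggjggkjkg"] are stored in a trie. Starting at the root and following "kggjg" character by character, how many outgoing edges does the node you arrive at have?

1

The children of the "kggjg" node are the distinct next characters among strings starting with "kggjg".
Distinct next characters after "kggjg": g.
That node has 1 child edge.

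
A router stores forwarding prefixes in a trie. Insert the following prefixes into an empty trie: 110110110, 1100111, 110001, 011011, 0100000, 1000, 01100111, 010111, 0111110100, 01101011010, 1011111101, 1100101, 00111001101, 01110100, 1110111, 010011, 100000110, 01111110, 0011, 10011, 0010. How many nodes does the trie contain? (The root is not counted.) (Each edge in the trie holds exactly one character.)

90

Trace insertions, counting only characters that open a new branch:
  "110110110" → 9 new (1, 1, 0, 1, 1, 0, 1, 1, 0)
  "1100111" → prefix "110" already present; 4 new (0, 1, 1, 1)
  "110001" → prefix "1100" already present; 2 new (0, 1)
  "011011" → 6 new (0, 1, 1, 0, 1, 1)
  "0100000" → prefix "01" already present; 5 new (0, 0, 0, 0, 0)
  "1000" → prefix "1" already present; 3 new (0, 0, 0)
  "01100111" → prefix "0110" already present; 4 new (0, 1, 1, 1)
  "010111" → prefix "010" already present; 3 new (1, 1, 1)
  "0111110100" → prefix "011" already present; 7 new (1, 1, 1, 0, 1, 0, 0)
  "01101011010" → prefix "01101" already present; 6 new (0, 1, 1, 0, 1, 0)
  "1011111101" → prefix "10" already present; 8 new (1, 1, 1, 1, 1, 1, 0, 1)
  "1100101" → prefix "11001" already present; 2 new (0, 1)
  "00111001101" → prefix "0" already present; 10 new (0, 1, 1, 1, 0, 0, 1, 1, 0, 1)
  "01110100" → prefix "0111" already present; 4 new (0, 1, 0, 0)
  "1110111" → prefix "11" already present; 5 new (1, 0, 1, 1, 1)
  "010011" → prefix "0100" already present; 2 new (1, 1)
  "100000110" → prefix "1000" already present; 5 new (0, 0, 1, 1, 0)
  "01111110" → prefix "011111" already present; 2 new (1, 0)
  "0011" → prefix "0011" already present; 0 new (none)
  "10011" → prefix "100" already present; 2 new (1, 1)
  "0010" → prefix "001" already present; 1 new (0)
Total nodes = 9 + 4 + 2 + 6 + 5 + 3 + 4 + 3 + 7 + 6 + 8 + 2 + 10 + 4 + 5 + 2 + 5 + 2 + 0 + 2 + 1 = 90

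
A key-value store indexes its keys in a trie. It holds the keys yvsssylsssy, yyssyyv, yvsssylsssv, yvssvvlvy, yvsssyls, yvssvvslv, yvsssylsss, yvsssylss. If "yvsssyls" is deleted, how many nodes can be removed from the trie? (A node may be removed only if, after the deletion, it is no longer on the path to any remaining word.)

0

Walk "yvsssyls" from the leaf back toward the root, removing each node that no remaining word uses.
Every node on "yvsssyls" is still needed (e.g. by "yvsssylsssy"), so nothing is freed.
Nodes removed: 0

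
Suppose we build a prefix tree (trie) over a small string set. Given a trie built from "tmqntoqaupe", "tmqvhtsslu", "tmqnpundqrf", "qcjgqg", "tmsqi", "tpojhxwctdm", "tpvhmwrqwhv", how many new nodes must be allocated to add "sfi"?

No existing word starts with "s", so every character of "sfi" needs a new node.
3 − 0 = 3 new nodes.

3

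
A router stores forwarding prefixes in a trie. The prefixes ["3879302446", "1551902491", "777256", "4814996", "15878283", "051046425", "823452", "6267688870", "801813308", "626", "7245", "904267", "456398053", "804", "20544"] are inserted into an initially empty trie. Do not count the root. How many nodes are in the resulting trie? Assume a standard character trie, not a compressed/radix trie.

Insert word by word; a character creates a node only if that edge doesn't already exist:
  "3879302446" → 10 new (3, 8, 7, 9, 3, 0, 2, 4, 4, 6)
  "1551902491" → 10 new (1, 5, 5, 1, 9, 0, 2, 4, 9, 1)
  "777256" → 6 new (7, 7, 7, 2, 5, 6)
  "4814996" → 7 new (4, 8, 1, 4, 9, 9, 6)
  "15878283" → prefix "15" already present; 6 new (8, 7, 8, 2, 8, 3)
  "051046425" → 9 new (0, 5, 1, 0, 4, 6, 4, 2, 5)
  "823452" → 6 new (8, 2, 3, 4, 5, 2)
  "6267688870" → 10 new (6, 2, 6, 7, 6, 8, 8, 8, 7, 0)
  "801813308" → prefix "8" already present; 8 new (0, 1, 8, 1, 3, 3, 0, 8)
  "626" → prefix "626" already present; 0 new (none)
  "7245" → prefix "7" already present; 3 new (2, 4, 5)
  "904267" → 6 new (9, 0, 4, 2, 6, 7)
  "456398053" → prefix "4" already present; 8 new (5, 6, 3, 9, 8, 0, 5, 3)
  "804" → prefix "80" already present; 1 new (4)
  "20544" → 5 new (2, 0, 5, 4, 4)
Total nodes = 10 + 10 + 6 + 7 + 6 + 9 + 6 + 10 + 8 + 0 + 3 + 6 + 8 + 1 + 5 = 95

95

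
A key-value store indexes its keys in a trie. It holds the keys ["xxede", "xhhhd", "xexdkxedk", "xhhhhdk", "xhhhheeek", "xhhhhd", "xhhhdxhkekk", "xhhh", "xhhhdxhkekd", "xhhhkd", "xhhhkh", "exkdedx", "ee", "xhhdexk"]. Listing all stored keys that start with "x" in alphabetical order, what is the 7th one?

Words with prefix "x", in lexicographic order: "xexdkxedk", "xhhdexk", "xhhh", "xhhhd", "xhhhdxhkekd", "xhhhdxhkekk", "xhhhhd", "xhhhhdk", "xhhhheeek", "xhhhkd", "xhhhkh", "xxede"
The 7th is xhhhhd.

xhhhhd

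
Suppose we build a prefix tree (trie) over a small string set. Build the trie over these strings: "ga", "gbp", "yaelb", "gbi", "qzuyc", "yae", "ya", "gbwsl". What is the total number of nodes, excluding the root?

For each word, the new-node count is its length minus the longest prefix already in the trie:
  "ga" → 2 new (g, a)
  "gbp" → prefix "g" already present; 2 new (b, p)
  "yaelb" → 5 new (y, a, e, l, b)
  "gbi" → prefix "gb" already present; 1 new (i)
  "qzuyc" → 5 new (q, z, u, y, c)
  "yae" → prefix "yae" already present; 0 new (none)
  "ya" → prefix "ya" already present; 0 new (none)
  "gbwsl" → prefix "gb" already present; 3 new (w, s, l)
Total nodes = 2 + 2 + 5 + 1 + 5 + 0 + 0 + 3 = 18

18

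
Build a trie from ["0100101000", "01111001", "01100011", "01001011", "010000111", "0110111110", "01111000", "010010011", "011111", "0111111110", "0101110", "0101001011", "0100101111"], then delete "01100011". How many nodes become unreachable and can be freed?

4

Walk "01100011" from the leaf back toward the root, removing each node that no remaining word uses.
The suffix "0011" (4 nodes) is used only by "01100011"; the node for "0110" still has the child "1", so pruning stops there.
Nodes removed: 4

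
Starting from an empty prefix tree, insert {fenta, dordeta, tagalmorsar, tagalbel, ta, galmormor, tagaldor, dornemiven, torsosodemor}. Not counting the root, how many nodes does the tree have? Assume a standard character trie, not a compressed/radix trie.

56

Insert word by word; a character creates a node only if that edge doesn't already exist:
  "fenta" → 5 new (f, e, n, t, a)
  "dordeta" → 7 new (d, o, r, d, e, t, a)
  "tagalmorsar" → 11 new (t, a, g, a, l, m, o, r, s, a, r)
  "tagalbel" → prefix "tagal" already present; 3 new (b, e, l)
  "ta" → prefix "ta" already present; 0 new (none)
  "galmormor" → 9 new (g, a, l, m, o, r, m, o, r)
  "tagaldor" → prefix "tagal" already present; 3 new (d, o, r)
  "dornemiven" → prefix "dor" already present; 7 new (n, e, m, i, v, e, n)
  "torsosodemor" → prefix "t" already present; 11 new (o, r, s, o, s, o, d, e, m, o, r)
Total nodes = 5 + 7 + 11 + 3 + 0 + 9 + 3 + 7 + 11 = 56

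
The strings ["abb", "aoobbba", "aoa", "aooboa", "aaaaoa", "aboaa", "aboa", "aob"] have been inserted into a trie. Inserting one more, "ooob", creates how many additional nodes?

No existing word starts with "o", so every character of "ooob" needs a new node.
4 − 0 = 4 new nodes.

4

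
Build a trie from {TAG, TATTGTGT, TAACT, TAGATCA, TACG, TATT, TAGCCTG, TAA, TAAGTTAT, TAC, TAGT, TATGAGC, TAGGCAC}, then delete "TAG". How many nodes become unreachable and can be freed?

Walk "TAG" from the leaf back toward the root, removing each node that no remaining word uses.
Every node on "TAG" is still needed (e.g. by "TAGATCA"), so nothing is freed.
Nodes removed: 0

0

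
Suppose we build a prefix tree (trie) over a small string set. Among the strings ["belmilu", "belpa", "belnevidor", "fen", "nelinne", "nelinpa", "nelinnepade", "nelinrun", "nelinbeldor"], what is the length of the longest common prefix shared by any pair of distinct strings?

Equivalently: take the maximum, over all pairs, of their longest common prefix length.
e.g. "nelinne" and "nelinnepade" share the prefix "nelinne" of length 7; no pair shares a longer one.
Longest shared-prefix length: 7

7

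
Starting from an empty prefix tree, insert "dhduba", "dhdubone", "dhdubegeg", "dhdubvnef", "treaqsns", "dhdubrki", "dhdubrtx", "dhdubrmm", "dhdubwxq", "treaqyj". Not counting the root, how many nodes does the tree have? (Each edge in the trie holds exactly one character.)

Trie structure (* marks end of a word):
(root)
├─ d
│  └─ h
│     └─ d
│        └─ u
│           └─ b
│              ├─ a *
│              ├─ e
│              │  └─ g
│              │     └─ e
│              │        └─ g *
│              ├─ o
│              │  └─ n
│              │     └─ e *
│              ├─ r
│              │  ├─ k
│              │  │  └─ i *
│              │  ├─ m
│              │  │  └─ m *
│              │  └─ t
│              │     └─ x *
│              ├─ v
│              │  └─ n
│              │     └─ e
│              │        └─ f *
│              └─ w
│                 └─ x
│                    └─ q *
└─ t
   └─ r
      └─ e
         └─ a
            └─ q
               ├─ s
               │  └─ n
               │     └─ s *
               └─ y
                  └─ j *
Counting every labelled node above: 37.

37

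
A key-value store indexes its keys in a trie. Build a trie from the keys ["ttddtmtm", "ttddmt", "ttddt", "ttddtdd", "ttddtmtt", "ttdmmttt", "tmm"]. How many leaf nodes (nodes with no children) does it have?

A leaf is a node with no children — equivalently, the end of a word that is not a proper prefix of any other stored word.
Those words: "tmm", "ttddmt", "ttddtdd", "ttddtmtm", "ttddtmtt", "ttdmmttt"
Leaf count: 6

6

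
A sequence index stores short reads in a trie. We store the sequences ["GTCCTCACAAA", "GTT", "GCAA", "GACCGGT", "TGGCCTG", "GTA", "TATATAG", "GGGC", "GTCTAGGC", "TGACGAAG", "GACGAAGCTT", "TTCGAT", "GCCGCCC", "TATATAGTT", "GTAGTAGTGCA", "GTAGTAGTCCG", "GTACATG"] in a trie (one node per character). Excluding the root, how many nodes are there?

83

Insert word by word; a character creates a node only if that edge doesn't already exist:
  "GTCCTCACAAA" → 11 new (G, T, C, C, T, C, A, C, A, A, A)
  "GTT" → prefix "GT" already present; 1 new (T)
  "GCAA" → prefix "G" already present; 3 new (C, A, A)
  "GACCGGT" → prefix "G" already present; 6 new (A, C, C, G, G, T)
  "TGGCCTG" → 7 new (T, G, G, C, C, T, G)
  "GTA" → prefix "GT" already present; 1 new (A)
  "TATATAG" → prefix "T" already present; 6 new (A, T, A, T, A, G)
  "GGGC" → prefix "G" already present; 3 new (G, G, C)
  "GTCTAGGC" → prefix "GTC" already present; 5 new (T, A, G, G, C)
  "TGACGAAG" → prefix "TG" already present; 6 new (A, C, G, A, A, G)
  "GACGAAGCTT" → prefix "GAC" already present; 7 new (G, A, A, G, C, T, T)
  "TTCGAT" → prefix "T" already present; 5 new (T, C, G, A, T)
  "GCCGCCC" → prefix "GC" already present; 5 new (C, G, C, C, C)
  "TATATAGTT" → prefix "TATATAG" already present; 2 new (T, T)
  "GTAGTAGTGCA" → prefix "GTA" already present; 8 new (G, T, A, G, T, G, C, A)
  "GTAGTAGTCCG" → prefix "GTAGTAGT" already present; 3 new (C, C, G)
  "GTACATG" → prefix "GTA" already present; 4 new (C, A, T, G)
Total nodes = 11 + 1 + 3 + 6 + 7 + 1 + 6 + 3 + 5 + 6 + 7 + 5 + 5 + 2 + 8 + 3 + 4 = 83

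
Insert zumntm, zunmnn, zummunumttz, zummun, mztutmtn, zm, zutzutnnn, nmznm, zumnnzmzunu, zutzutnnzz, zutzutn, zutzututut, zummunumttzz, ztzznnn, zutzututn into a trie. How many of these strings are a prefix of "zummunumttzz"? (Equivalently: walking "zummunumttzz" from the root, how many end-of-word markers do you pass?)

Check each prefix of "zummunumttzz" against the stored set — each match is an end-marker on the path.
Prefixes of the query that are stored words: "zummun", "zummunumttz", "zummunumttzz"
Count: 3

3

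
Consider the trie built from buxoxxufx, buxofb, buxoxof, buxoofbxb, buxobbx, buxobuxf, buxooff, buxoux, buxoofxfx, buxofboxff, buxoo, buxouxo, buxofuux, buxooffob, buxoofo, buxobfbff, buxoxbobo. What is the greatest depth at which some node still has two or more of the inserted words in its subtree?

7

Look for the deepest trie node that still has at least two words in its subtree.
"buxooff" and "buxooffob" agree on "buxooff" (7 characters) before diverging; nothing deeper is shared.
Longest shared-prefix length: 7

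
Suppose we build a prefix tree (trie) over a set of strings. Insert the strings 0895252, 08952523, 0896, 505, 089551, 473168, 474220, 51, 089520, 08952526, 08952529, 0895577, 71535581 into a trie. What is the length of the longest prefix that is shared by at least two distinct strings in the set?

7

Equivalently: take the maximum, over all pairs, of their longest common prefix length.
e.g. "0895252" and "08952523" share the prefix "0895252" of length 7; no pair shares a longer one.
Longest shared-prefix length: 7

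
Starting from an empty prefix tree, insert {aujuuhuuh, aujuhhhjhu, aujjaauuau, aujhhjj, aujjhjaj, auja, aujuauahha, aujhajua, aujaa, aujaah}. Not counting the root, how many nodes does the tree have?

43

Count nodes per top-level branch (shared prefixes stored once):
  'a'-branch (auja, aujaa, aujaah, aujhajua, aujhhjj, aujjaauuau, aujjhjaj, aujuauahha, aujuhhhjhu, aujuuhuuh): 43 nodes
Sum: 43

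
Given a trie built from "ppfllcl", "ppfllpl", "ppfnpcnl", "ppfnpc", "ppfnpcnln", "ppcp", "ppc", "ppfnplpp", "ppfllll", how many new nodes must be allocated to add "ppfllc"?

"ppfllc" is already a full path in the trie; only an end-marker is added.
No new nodes are needed: 0.

0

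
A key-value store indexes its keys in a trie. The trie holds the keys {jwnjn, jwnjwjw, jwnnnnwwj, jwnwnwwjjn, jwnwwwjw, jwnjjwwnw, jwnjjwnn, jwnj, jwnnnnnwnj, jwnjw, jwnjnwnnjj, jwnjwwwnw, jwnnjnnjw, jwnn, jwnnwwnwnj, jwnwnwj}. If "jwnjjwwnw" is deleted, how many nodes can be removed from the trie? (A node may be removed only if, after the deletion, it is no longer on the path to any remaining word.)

3

After clearing the end-marker at "jwnjjwwnw", prune upward until reaching a node still needed by another word.
The suffix "wnw" (3 nodes) is used only by "jwnjjwwnw"; the node for "jwnjjw" still has the child "n", so pruning stops there.
Nodes removed: 3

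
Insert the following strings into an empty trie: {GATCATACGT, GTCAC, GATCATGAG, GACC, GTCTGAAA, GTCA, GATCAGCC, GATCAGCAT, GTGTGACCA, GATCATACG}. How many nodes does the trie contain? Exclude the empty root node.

36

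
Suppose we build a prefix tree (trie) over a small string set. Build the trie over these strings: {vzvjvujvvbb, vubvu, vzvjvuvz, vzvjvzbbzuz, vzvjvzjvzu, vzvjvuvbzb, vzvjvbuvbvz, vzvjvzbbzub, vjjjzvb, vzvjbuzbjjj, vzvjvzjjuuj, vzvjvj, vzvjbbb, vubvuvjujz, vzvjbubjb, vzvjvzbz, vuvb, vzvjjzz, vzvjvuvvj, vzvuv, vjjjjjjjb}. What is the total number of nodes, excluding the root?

80

Count nodes per top-level branch (shared prefixes stored once):
  'v'-branch (vjjjjjjjb, vjjjzvb, vubvu, vubvuvjujz, vuvb, vzvjbbb, vzvjbubjb, vzvjbuzbjjj, vzvjjzz, vzvjvbuvbvz, vzvjvj, vzvjvujvvbb, vzvjvuvbzb, vzvjvuvvj, vzvjvuvz, vzvjvzbbzub, vzvjvzbbzuz, vzvjvzbz, vzvjvzjjuuj, vzvjvzjvzu, vzvuv): 80 nodes
Sum: 80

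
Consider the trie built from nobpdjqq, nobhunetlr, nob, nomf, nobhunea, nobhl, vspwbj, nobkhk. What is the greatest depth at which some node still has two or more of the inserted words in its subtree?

Equivalently: take the maximum, over all pairs, of their longest common prefix length.
"nobhunea" and "nobhunetlr" agree on "nobhune" (7 characters) before diverging; nothing deeper is shared.
Longest shared-prefix length: 7

7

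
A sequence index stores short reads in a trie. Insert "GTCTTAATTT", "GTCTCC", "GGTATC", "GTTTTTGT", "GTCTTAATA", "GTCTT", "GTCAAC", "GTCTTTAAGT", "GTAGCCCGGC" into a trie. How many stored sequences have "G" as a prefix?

9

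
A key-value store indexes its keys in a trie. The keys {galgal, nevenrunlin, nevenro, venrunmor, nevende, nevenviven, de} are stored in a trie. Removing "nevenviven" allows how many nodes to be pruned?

5

Walk "nevenviven" from the leaf back toward the root, removing each node that no remaining word uses.
The suffix "viven" (5 nodes) is used only by "nevenviven"; the node for "neven" still has the child "r", so pruning stops there.
Nodes removed: 5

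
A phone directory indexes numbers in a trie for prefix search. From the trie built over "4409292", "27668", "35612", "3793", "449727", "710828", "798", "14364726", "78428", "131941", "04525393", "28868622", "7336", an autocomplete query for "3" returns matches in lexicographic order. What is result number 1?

Filter for "3…" and sort: "35612", "3793"
The 1st is 35612.

35612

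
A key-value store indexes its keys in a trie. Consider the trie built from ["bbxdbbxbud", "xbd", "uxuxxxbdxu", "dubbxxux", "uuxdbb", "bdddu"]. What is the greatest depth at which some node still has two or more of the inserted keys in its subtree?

1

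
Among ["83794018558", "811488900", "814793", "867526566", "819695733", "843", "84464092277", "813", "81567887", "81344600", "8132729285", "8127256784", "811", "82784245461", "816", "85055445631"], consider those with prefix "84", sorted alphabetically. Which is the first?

843

DFS of the "84" subtree visits, in order: "843", "84464092277"
Position 1: 843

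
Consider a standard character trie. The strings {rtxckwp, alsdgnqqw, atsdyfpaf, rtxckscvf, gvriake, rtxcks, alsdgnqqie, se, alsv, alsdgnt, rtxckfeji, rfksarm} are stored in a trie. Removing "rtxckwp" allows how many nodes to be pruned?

Walk "rtxckwp" from the leaf back toward the root, removing each node that no remaining word uses.
The suffix "wp" (2 nodes) is used only by "rtxckwp"; the node for "rtxck" still has the child "s", so pruning stops there.
Nodes removed: 2

2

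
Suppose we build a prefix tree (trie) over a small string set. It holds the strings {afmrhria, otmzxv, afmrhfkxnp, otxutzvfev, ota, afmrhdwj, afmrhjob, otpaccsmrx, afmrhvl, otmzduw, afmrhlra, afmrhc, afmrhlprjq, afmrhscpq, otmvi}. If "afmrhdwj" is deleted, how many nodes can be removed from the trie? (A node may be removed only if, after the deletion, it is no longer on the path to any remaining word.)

3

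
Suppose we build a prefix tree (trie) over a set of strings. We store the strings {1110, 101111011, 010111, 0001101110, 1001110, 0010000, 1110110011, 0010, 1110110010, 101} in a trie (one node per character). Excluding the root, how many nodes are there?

Insert word by word; a character creates a node only if that edge doesn't already exist:
  "1110" → 4 new (1, 1, 1, 0)
  "101111011" → prefix "1" already present; 8 new (0, 1, 1, 1, 1, 0, 1, 1)
  "010111" → 6 new (0, 1, 0, 1, 1, 1)
  "0001101110" → prefix "0" already present; 9 new (0, 0, 1, 1, 0, 1, 1, 1, 0)
  "1001110" → prefix "10" already present; 5 new (0, 1, 1, 1, 0)
  "0010000" → prefix "00" already present; 5 new (1, 0, 0, 0, 0)
  "1110110011" → prefix "1110" already present; 6 new (1, 1, 0, 0, 1, 1)
  "0010" → prefix "0010" already present; 0 new (none)
  "1110110010" → prefix "111011001" already present; 1 new (0)
  "101" → prefix "101" already present; 0 new (none)
Total nodes = 4 + 8 + 6 + 9 + 5 + 5 + 6 + 0 + 1 + 0 = 44

44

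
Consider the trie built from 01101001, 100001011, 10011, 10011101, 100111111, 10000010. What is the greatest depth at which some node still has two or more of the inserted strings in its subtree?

Equivalently: take the maximum, over all pairs, of their longest common prefix length.
e.g. "10011101" and "100111111" share the prefix "100111" of length 6; no pair shares a longer one.
Longest shared-prefix length: 6

6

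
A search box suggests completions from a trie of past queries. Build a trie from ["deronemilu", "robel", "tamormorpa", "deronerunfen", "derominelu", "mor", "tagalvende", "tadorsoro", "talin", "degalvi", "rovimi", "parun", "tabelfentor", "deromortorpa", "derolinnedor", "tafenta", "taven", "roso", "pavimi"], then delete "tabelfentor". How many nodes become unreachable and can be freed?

9

Walk "tabelfentor" from the leaf back toward the root, removing each node that no remaining word uses.
The suffix "belfentor" (9 nodes) is used only by "tabelfentor"; the node for "ta" still has the child "m", so pruning stops there.
Nodes removed: 9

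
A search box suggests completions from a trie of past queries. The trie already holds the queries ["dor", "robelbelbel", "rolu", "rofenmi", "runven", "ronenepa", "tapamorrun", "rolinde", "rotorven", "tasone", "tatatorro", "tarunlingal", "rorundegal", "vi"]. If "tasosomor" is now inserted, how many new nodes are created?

5

Walking "tasosomor" from the root, the first 4 characters ("taso") follow existing edges; "s" is the first miss.
New nodes needed: |"tasosomor"| − 4 = 9 − 4 = 5.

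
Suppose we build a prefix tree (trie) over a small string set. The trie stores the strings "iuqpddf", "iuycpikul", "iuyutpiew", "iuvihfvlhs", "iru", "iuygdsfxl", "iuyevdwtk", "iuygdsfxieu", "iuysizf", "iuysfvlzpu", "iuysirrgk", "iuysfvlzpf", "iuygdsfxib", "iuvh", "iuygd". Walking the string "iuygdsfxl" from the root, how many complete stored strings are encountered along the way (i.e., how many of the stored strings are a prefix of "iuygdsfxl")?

Traverse "iuygdsfxl" character by character; count nodes along the way that are marked as word ends.
Prefixes of the query that are stored words: "iuygd", "iuygdsfxl"
Count: 2

2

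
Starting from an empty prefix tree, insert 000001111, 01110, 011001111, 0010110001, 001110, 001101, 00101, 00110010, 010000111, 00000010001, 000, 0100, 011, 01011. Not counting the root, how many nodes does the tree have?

50

Trace insertions, counting only characters that open a new branch:
  "000001111" → 9 new (0, 0, 0, 0, 0, 1, 1, 1, 1)
  "01110" → prefix "0" already present; 4 new (1, 1, 1, 0)
  "011001111" → prefix "011" already present; 6 new (0, 0, 1, 1, 1, 1)
  "0010110001" → prefix "00" already present; 8 new (1, 0, 1, 1, 0, 0, 0, 1)
  "001110" → prefix "001" already present; 3 new (1, 1, 0)
  "001101" → prefix "0011" already present; 2 new (0, 1)
  "00101" → prefix "00101" already present; 0 new (none)
  "00110010" → prefix "00110" already present; 3 new (0, 1, 0)
  "010000111" → prefix "01" already present; 7 new (0, 0, 0, 0, 1, 1, 1)
  "00000010001" → prefix "00000" already present; 6 new (0, 1, 0, 0, 0, 1)
  "000" → prefix "000" already present; 0 new (none)
  "0100" → prefix "0100" already present; 0 new (none)
  "011" → prefix "011" already present; 0 new (none)
  "01011" → prefix "010" already present; 2 new (1, 1)
Total nodes = 9 + 4 + 6 + 8 + 3 + 2 + 0 + 3 + 7 + 6 + 0 + 0 + 0 + 2 = 50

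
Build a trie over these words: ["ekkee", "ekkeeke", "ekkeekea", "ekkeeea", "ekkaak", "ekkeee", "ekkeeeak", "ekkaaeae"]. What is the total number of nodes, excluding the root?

Trie structure (* marks end of a word):
(root)
└─ e
   └─ k
      └─ k
         ├─ a
         │  └─ a
         │     ├─ e
         │     │  └─ a
         │     │     └─ e *
         │     └─ k *
         └─ e
            └─ e *
               ├─ e *
               │  └─ a *
               │     └─ k *
               └─ k
                  └─ e *
                     └─ a *
Counting every labelled node above: 17.

17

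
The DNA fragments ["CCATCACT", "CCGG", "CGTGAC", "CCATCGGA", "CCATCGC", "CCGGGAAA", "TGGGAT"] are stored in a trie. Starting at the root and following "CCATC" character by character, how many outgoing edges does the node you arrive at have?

2

The children of the "CCATC" node are the distinct next characters among strings starting with "CCATC".
Distinct next characters after "CCATC": A, G.
That node has 2 child edges.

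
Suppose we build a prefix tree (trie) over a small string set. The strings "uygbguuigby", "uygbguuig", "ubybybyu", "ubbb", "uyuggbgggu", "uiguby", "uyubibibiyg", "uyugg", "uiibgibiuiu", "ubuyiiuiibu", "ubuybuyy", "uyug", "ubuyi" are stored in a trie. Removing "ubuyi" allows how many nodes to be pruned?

0

Walk "ubuyi" from the leaf back toward the root, removing each node that no remaining word uses.
Every node on "ubuyi" is still needed (e.g. by "ubuyiiuiibu"), so nothing is freed.
Nodes removed: 0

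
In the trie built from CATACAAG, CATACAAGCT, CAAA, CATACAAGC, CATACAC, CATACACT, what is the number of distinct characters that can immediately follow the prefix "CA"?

2

Follow the path "CA" to its node, then look at its outgoing edges.
Characters that immediately follow "CA" among the stored strings: {A, T}.
That node has 2 child edges.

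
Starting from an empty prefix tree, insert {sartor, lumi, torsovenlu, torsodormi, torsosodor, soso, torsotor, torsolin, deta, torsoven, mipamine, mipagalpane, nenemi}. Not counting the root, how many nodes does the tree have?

64

Count nodes per top-level branch (shared prefixes stored once):
  'd'-branch (deta): 4 nodes
  'l'-branch (lumi): 4 nodes
  'm'-branch (mipagalpane, mipamine): 15 nodes
  'n'-branch (nenemi): 6 nodes
  's'-branch (sartor, soso): 9 nodes
  't'-branch (torsodormi, torsolin, torsosodor, torsotor, torsoven, torsovenlu): 26 nodes
Sum: 64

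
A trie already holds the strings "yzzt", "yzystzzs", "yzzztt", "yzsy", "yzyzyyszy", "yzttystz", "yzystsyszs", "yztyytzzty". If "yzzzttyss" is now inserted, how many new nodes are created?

"yzzztt" is already a path in the trie; the remaining "yss" must be added.
So 9 − 6 = 3 new nodes.

3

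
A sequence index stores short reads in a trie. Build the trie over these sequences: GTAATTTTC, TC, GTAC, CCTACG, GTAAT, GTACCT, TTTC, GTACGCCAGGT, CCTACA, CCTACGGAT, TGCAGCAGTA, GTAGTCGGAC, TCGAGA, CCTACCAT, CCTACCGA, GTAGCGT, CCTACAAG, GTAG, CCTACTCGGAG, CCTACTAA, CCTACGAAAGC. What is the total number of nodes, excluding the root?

Insert word by word; a character creates a node only if that edge doesn't already exist:
  "GTAATTTTC" → 9 new (G, T, A, A, T, T, T, T, C)
  "TC" → 2 new (T, C)
  "GTAC" → prefix "GTA" already present; 1 new (C)
  "CCTACG" → 6 new (C, C, T, A, C, G)
  "GTAAT" → prefix "GTAAT" already present; 0 new (none)
  "GTACCT" → prefix "GTAC" already present; 2 new (C, T)
  "TTTC" → prefix "T" already present; 3 new (T, T, C)
  "GTACGCCAGGT" → prefix "GTAC" already present; 7 new (G, C, C, A, G, G, T)
  "CCTACA" → prefix "CCTAC" already present; 1 new (A)
  "CCTACGGAT" → prefix "CCTACG" already present; 3 new (G, A, T)
  "TGCAGCAGTA" → prefix "T" already present; 9 new (G, C, A, G, C, A, G, T, A)
  "GTAGTCGGAC" → prefix "GTA" already present; 7 new (G, T, C, G, G, A, C)
  "TCGAGA" → prefix "TC" already present; 4 new (G, A, G, A)
  "CCTACCAT" → prefix "CCTAC" already present; 3 new (C, A, T)
  "CCTACCGA" → prefix "CCTACC" already present; 2 new (G, A)
  "GTAGCGT" → prefix "GTAG" already present; 3 new (C, G, T)
  "CCTACAAG" → prefix "CCTACA" already present; 2 new (A, G)
  "GTAG" → prefix "GTAG" already present; 0 new (none)
  "CCTACTCGGAG" → prefix "CCTAC" already present; 6 new (T, C, G, G, A, G)
  "CCTACTAA" → prefix "CCTACT" already present; 2 new (A, A)
  "CCTACGAAAGC" → prefix "CCTACG" already present; 5 new (A, A, A, G, C)
Total nodes = 9 + 2 + 1 + 6 + 0 + 2 + 3 + 7 + 1 + 3 + 9 + 7 + 4 + 3 + 2 + 3 + 2 + 0 + 6 + 2 + 5 = 77

77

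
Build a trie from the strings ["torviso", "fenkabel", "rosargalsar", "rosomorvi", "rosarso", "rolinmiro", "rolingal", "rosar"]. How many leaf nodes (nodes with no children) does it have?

A leaf is a node with no children — equivalently, the end of a word that is not a proper prefix of any other stored word.
Those words: "fenkabel", "rolingal", "rolinmiro", "rosargalsar", "rosarso", "rosomorvi", "torviso"
Leaf count: 7

7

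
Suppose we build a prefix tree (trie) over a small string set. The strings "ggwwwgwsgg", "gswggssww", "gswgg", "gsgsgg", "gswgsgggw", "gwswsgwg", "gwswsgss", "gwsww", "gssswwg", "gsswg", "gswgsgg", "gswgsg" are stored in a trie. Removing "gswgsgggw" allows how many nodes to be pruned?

A node on "gswgsgggw"'s path can go only if nothing else ends at it or branches off below it.
The suffix "gw" (2 nodes) is used only by "gswgsgggw"; "gswgsgg" is itself a stored word, so pruning stops there.
Nodes removed: 2

2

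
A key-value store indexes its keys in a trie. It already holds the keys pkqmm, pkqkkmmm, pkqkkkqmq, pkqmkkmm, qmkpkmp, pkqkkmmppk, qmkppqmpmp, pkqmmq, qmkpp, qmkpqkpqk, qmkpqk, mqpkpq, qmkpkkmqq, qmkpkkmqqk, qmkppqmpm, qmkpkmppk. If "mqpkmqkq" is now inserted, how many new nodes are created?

The longest prefix of "mqpkmqkq" already in the trie is "mqpk" (length 4).
New nodes needed: |"mqpkmqkq"| − 4 = 8 − 4 = 4.

4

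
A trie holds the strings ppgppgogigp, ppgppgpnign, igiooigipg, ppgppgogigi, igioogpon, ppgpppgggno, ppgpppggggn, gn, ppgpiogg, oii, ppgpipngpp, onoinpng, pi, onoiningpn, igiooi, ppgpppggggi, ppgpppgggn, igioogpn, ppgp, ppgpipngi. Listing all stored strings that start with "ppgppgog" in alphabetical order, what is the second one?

DFS of the "ppgppgog" subtree visits, in order: "ppgppgogigi", "ppgppgogigp"
The 2nd is ppgppgogigp.

ppgppgogigp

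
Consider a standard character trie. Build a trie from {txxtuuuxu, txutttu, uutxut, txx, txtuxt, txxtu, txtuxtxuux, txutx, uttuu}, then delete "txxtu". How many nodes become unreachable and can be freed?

0

After clearing the end-marker at "txxtu", prune upward until reaching a node still needed by another word.
Every node on "txxtu" is still needed (e.g. by "txxtuuuxu"), so nothing is freed.
Nodes removed: 0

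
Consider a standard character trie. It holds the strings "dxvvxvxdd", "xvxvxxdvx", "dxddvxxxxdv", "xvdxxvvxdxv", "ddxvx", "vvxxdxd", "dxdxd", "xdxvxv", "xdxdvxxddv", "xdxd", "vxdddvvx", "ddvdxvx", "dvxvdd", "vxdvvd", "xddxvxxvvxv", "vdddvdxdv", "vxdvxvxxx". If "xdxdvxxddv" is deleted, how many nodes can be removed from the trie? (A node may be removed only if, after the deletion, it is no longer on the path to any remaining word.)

Walk "xdxdvxxddv" from the leaf back toward the root, removing each node that no remaining word uses.
The suffix "vxxddv" (6 nodes) is used only by "xdxdvxxddv"; "xdxd" is itself a stored word, so pruning stops there.
Nodes removed: 6

6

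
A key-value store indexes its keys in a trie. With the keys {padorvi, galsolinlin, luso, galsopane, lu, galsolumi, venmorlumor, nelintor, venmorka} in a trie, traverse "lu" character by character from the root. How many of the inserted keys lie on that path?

1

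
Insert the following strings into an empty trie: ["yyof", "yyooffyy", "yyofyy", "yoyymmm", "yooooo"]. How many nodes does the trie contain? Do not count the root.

For each word, the new-node count is its length minus the longest prefix already in the trie:
  "yyof" → 4 new (y, y, o, f)
  "yyooffyy" → prefix "yyo" already present; 5 new (o, f, f, y, y)
  "yyofyy" → prefix "yyof" already present; 2 new (y, y)
  "yoyymmm" → prefix "y" already present; 6 new (o, y, y, m, m, m)
  "yooooo" → prefix "yo" already present; 4 new (o, o, o, o)
Total nodes = 4 + 5 + 2 + 6 + 4 = 21

21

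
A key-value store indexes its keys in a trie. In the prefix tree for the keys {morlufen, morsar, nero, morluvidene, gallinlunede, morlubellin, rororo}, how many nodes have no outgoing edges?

A leaf is a node with no children — equivalently, the end of a word that is not a proper prefix of any other stored word.
Those words: "gallinlunede", "morlubellin", "morlufen", "morluvidene", "morsar", "nero", "rororo"
Leaf count: 7

7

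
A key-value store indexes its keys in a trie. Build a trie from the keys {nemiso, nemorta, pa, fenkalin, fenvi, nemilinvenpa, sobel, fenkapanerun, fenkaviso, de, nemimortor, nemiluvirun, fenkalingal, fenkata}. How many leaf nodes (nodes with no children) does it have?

A leaf is a node with no children — equivalently, the end of a word that is not a proper prefix of any other stored word.
Those words: "de", "fenkalingal", "fenkapanerun", "fenkata", "fenkaviso", "fenvi", "nemilinvenpa", "nemiluvirun", "nemimortor", "nemiso", "nemorta", "pa", "sobel"
Leaf count: 13

13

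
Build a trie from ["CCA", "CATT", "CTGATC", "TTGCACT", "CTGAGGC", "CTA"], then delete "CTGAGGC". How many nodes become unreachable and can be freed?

3

A node on "CTGAGGC"'s path can go only if nothing else ends at it or branches off below it.
The suffix "GGC" (3 nodes) is used only by "CTGAGGC"; the node for "CTGA" still has the child "T", so pruning stops there.
Nodes removed: 3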